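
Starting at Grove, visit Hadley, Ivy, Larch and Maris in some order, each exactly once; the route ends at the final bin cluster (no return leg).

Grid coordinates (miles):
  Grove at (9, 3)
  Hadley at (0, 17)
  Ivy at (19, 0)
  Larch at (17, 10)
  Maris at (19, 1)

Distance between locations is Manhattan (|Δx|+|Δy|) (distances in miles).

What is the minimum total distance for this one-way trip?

There are 4! = 24 possible orderings.
Grove → Hadley → Ivy → Larch → Maris: 23+36+12+11 = 82
Grove → Hadley → Ivy → Maris → Larch: 23+36+1+11 = 71
Grove → Hadley → Larch → Ivy → Maris: 23+24+12+1 = 60
Grove → Hadley → Larch → Maris → Ivy: 23+24+11+1 = 59
Grove → Hadley → Maris → Ivy → Larch: 23+35+1+12 = 71
Grove → Hadley → Maris → Larch → Ivy: 23+35+11+12 = 81
Grove → Ivy → Hadley → Larch → Maris: 13+36+24+11 = 84
Grove → Ivy → Hadley → Maris → Larch: 13+36+35+11 = 95
Grove → Ivy → Larch → Hadley → Maris: 13+12+24+35 = 84
Grove → Ivy → Larch → Maris → Hadley: 13+12+11+35 = 71
Grove → Ivy → Maris → Hadley → Larch: 13+1+35+24 = 73
Grove → Ivy → Maris → Larch → Hadley: 13+1+11+24 = 49
Grove → Larch → Hadley → Ivy → Maris: 15+24+36+1 = 76
Grove → Larch → Hadley → Maris → Ivy: 15+24+35+1 = 75
… (10 more)
The minimum is 49.
One shortest path: Grove → Ivy → Maris → Larch → Hadley.

49 miles — the minimum one-way total.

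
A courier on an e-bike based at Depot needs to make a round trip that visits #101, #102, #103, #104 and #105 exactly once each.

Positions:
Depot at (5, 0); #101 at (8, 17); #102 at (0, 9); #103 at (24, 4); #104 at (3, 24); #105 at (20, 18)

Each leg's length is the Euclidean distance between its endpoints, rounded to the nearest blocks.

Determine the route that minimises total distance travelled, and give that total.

There are 60 distinct closed tours to check (reversals are equivalent).
Depot - #101 - #102 - #103 - #104 - #105 - Depot: 17+11+25+29+18+23 = 123
Depot - #101 - #102 - #103 - #105 - #104 - Depot: 17+11+25+15+18+24 = 110
Depot - #101 - #102 - #104 - #103 - #105 - Depot: 17+11+15+29+15+23 = 110
Depot - #101 - #102 - #104 - #105 - #103 - Depot: 17+11+15+18+15+19 = 95
Depot - #101 - #102 - #105 - #103 - #104 - Depot: 17+11+22+15+29+24 = 118
Depot - #101 - #102 - #105 - #104 - #103 - Depot: 17+11+22+18+29+19 = 116
Depot - #101 - #103 - #102 - #104 - #105 - Depot: 17+21+25+15+18+23 = 119
Depot - #101 - #103 - #102 - #105 - #104 - Depot: 17+21+25+22+18+24 = 127
Depot - #101 - #103 - #104 - #102 - #105 - Depot: 17+21+29+15+22+23 = 127
Depot - #101 - #103 - #104 - #105 - #102 - Depot: 17+21+29+18+22+10 = 117
Depot - #101 - #103 - #105 - #102 - #104 - Depot: 17+21+15+22+15+24 = 114
Depot - #101 - #103 - #105 - #104 - #102 - Depot: 17+21+15+18+15+10 = 96
Depot - #101 - #104 - #102 - #103 - #105 - Depot: 17+9+15+25+15+23 = 104
Depot - #101 - #104 - #102 - #105 - #103 - Depot: 17+9+15+22+15+19 = 97
… (46 more)
Depot - #102 - #104 - #101 - #105 - #103 - Depot: 10+15+9+12+15+19 = 80  ← best
The minimum is 80.
One optimal route: Depot → #102 → #104 → #101 → #105 → #103 → Depot (or its reverse).

80 blocks — the shortest possible round trip.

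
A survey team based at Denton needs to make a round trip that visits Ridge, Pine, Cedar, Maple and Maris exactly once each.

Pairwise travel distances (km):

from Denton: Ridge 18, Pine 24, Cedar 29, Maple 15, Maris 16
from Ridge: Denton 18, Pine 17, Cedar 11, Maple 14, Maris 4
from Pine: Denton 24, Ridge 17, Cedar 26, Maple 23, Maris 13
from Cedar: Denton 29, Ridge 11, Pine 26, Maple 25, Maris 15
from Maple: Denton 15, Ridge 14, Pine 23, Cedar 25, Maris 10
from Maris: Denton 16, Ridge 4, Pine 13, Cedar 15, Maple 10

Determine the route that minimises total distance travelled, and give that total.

There are 60 distinct closed tours to check (reversals are equivalent).
Denton→Ridge→Pine→Cedar→Maple→Maris→Denton: 18+17+26+25+10+16 = 112
Denton→Ridge→Pine→Cedar→Maris→Maple→Denton: 18+17+26+15+10+15 = 101
Denton→Ridge→Pine→Maple→Cedar→Maris→Denton: 18+17+23+25+15+16 = 114
Denton→Ridge→Pine→Maple→Maris→Cedar→Denton: 18+17+23+10+15+29 = 112
Denton→Ridge→Pine→Maris→Cedar→Maple→Denton: 18+17+13+15+25+15 = 103
Denton→Ridge→Pine→Maris→Maple→Cedar→Denton: 18+17+13+10+25+29 = 112
Denton→Ridge→Cedar→Pine→Maple→Maris→Denton: 18+11+26+23+10+16 = 104
Denton→Ridge→Cedar→Pine→Maris→Maple→Denton: 18+11+26+13+10+15 = 93
Denton→Ridge→Cedar→Maple→Pine→Maris→Denton: 18+11+25+23+13+16 = 106
Denton→Ridge→Cedar→Maple→Maris→Pine→Denton: 18+11+25+10+13+24 = 101
Denton→Ridge→Cedar→Maris→Pine→Maple→Denton: 18+11+15+13+23+15 = 95
Denton→Ridge→Cedar→Maris→Maple→Pine→Denton: 18+11+15+10+23+24 = 101
Denton→Ridge→Maple→Pine→Cedar→Maris→Denton: 18+14+23+26+15+16 = 112
Denton→Ridge→Maple→Pine→Maris→Cedar→Denton: 18+14+23+13+15+29 = 112
… (46 more)
Denton→Pine→Cedar→Ridge→Maris→Maple→Denton: 24+26+11+4+10+15 = 90  ← best
The minimum is 90.
One optimal route: Denton → Pine → Cedar → Ridge → Maris → Maple → Denton (or its reverse).

Minimum total distance: 90 km.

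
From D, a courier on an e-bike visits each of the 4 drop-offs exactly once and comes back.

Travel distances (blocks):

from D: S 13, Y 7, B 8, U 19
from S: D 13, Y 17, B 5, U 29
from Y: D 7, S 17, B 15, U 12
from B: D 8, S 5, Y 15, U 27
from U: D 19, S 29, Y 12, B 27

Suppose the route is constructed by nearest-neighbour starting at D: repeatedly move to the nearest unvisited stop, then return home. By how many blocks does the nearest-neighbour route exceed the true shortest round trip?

D: Y=7, B=8, S=13, U=19 ⇒ Y
Y: U=12, B=15, S=17 ⇒ U
U: B=27, S=29 ⇒ B
B: S=5 ⇒ S
NN route D → Y → U → B → S → D costs 64.
Optimal: D → Y → U → S → B → D costs 61 (by enumerating all 12 distinct tours).
Excess = 64 − 61 = 3.

3 blocks longer than the optimal tour.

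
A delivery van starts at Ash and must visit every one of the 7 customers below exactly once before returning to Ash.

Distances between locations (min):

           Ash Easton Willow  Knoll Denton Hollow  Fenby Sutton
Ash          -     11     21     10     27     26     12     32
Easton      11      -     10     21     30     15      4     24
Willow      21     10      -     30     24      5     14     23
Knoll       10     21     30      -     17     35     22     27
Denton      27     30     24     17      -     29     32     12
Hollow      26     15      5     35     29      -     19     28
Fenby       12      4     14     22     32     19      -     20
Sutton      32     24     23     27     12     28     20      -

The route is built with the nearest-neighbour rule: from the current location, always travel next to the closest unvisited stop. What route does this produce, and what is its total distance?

At Ash the remaining stops are Knoll 10, Easton 11, Fenby 12, Willow 21, Hollow 26, Denton 27, Sutton 32; go to Knoll.
At Knoll the remaining stops are Denton 17, Easton 21, Fenby 22, Sutton 27, Willow 30, Hollow 35; go to Denton.
At Denton the remaining stops are Sutton 12, Willow 24, Hollow 29, Easton 30, Fenby 32; go to Sutton.
At Sutton the remaining stops are Fenby 20, Willow 23, Easton 24, Hollow 28; go to Fenby.
At Fenby the remaining stops are Easton 4, Willow 14, Hollow 19; go to Easton.
At Easton the remaining stops are Willow 10, Hollow 15; go to Willow.
At Willow the remaining stops are Hollow 5; go to Hollow.
Return Hollow→Ash: 26.
Total = 10 + 17 + 12 + 20 + 4 + 10 + 5 + 26 = 104.

Total distance 104 min via the nearest-neighbour route Ash → Knoll → Denton → Sutton → Fenby → Easton → Willow → Hollow → Ash.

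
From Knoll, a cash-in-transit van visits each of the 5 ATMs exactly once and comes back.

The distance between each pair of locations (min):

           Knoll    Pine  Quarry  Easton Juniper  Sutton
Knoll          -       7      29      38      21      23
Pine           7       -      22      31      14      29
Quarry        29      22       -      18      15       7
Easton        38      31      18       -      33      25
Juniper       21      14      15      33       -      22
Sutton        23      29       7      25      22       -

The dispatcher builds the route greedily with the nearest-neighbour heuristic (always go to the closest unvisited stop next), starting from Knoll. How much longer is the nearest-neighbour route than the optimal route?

From Knoll: Pine=7, Juniper=21, Sutton=23, Quarry=29, Easton=38 → choose Pine (7).
From Pine: Juniper=14, Quarry=22, Sutton=29, Easton=31 → choose Juniper (14).
From Juniper: Quarry=15, Sutton=22, Easton=33 → choose Quarry (15).
From Quarry: Sutton=7, Easton=18 → choose Sutton (7).
From Sutton: Easton=25 → choose Easton (25).
NN route Knoll → Pine → Juniper → Quarry → Sutton → Easton → Knoll costs 106.
Optimal: Knoll → Pine → Juniper → Quarry → Easton → Sutton → Knoll costs 102 (by enumerating all 60 distinct tours).
Excess = 106 − 102 = 4.

The nearest-neighbour route is 4 min longer than optimal.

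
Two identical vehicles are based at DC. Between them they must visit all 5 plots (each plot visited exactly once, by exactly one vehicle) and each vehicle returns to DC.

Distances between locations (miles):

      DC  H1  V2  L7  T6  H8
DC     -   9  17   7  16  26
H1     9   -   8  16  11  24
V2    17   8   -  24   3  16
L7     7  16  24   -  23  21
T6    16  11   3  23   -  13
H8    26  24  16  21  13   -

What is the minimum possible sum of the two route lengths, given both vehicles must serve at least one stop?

73 miles — the smallest possible combined total.

There are 2^4 − 1 = 15 ways to divide the 5 stops into two non-empty groups. For each, the best each vehicle can do is its own shortest tour through its group:
  {H1} + {V2, L7, T6, H8}: 18 + 61 = 79
  {V2} + {H1, L7, T6, H8}: 34 + 61 = 95
  {H1, V2} + {L7, T6, H8}: 34 + 57 = 91
  {L7} + {H1, V2, T6, H8}: 14 + 59 = 73
  {H1, L7} + {V2, T6, H8}: 32 + 59 = 91
  {V2, L7} + {H1, T6, H8}: 48 + 59 = 107
  … (15 splits in total)
Best: vehicle 1 DC → L7 → DC = 14; vehicle 2 DC → H1 → V2 → T6 → H8 → DC = 59; combined 73.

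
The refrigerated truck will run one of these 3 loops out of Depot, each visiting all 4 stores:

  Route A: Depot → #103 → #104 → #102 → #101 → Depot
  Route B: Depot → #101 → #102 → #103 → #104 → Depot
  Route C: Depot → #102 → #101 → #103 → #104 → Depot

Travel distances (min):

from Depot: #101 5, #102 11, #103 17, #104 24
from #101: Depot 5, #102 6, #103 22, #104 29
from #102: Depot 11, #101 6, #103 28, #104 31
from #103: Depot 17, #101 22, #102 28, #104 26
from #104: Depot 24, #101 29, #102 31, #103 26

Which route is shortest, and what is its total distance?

Route A: 17 + 26 + 31 + 6 + 5 = 85
Route B: 5 + 6 + 28 + 26 + 24 = 89
Route C: 11 + 6 + 22 + 26 + 24 = 89

Shortest is Route A, total 85 min.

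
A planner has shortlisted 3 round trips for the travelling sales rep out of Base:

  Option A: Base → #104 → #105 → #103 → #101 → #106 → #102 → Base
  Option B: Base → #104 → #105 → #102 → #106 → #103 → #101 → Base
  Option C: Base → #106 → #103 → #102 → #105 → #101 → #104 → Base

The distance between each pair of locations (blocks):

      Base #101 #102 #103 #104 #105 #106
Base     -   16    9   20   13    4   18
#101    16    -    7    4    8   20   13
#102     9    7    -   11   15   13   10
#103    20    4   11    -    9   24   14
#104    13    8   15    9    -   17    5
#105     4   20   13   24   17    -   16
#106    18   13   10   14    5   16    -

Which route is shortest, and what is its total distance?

Shortest is Option B, total 87 blocks.

Option A: 13 + 17 + 24 + 4 + 13 + 10 + 9 = 90
Option B: 13 + 17 + 13 + 10 + 14 + 4 + 16 = 87
Option C: 18 + 14 + 11 + 13 + 20 + 8 + 13 = 97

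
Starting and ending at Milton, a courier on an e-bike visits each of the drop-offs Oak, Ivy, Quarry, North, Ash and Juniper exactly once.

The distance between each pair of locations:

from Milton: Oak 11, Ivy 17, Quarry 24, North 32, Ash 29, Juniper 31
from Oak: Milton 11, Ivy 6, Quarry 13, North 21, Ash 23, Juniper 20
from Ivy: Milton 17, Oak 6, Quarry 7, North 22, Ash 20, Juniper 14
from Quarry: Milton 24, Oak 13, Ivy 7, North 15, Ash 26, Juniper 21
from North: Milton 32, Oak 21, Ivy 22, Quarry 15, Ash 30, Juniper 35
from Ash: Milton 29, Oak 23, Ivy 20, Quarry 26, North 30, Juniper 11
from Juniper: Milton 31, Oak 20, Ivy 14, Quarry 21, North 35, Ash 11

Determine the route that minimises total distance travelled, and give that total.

108 — the shortest possible round trip.

Milton → Oak → Ivy → Quarry → North → Ash → Juniper → Milton: 11+6+7+15+30+11+31 = 111
Milton → Oak → Ivy → Quarry → North → Juniper → Ash → Milton: 11+6+7+15+35+11+29 = 114
Milton → Oak → Ivy → Quarry → Ash → North → Juniper → Milton: 11+6+7+26+30+35+31 = 146
Milton → Oak → Ivy → Quarry → Ash → Juniper → North → Milton: 11+6+7+26+11+35+32 = 128
Milton → Oak → Ivy → Quarry → Juniper → North → Ash → Milton: 11+6+7+21+35+30+29 = 139
Milton → Oak → Ivy → Quarry → Juniper → Ash → North → Milton: 11+6+7+21+11+30+32 = 118
Milton → Oak → Ivy → North → Quarry → Ash → Juniper → Milton: 11+6+22+15+26+11+31 = 122
Milton → Oak → Ivy → North → Quarry → Juniper → Ash → Milton: 11+6+22+15+21+11+29 = 115
… (352 more)
Milton → Oak → North → Quarry → Ivy → Juniper → Ash → Milton: 11+21+15+7+14+11+29 = 108  ← best
The minimum is 108.
One optimal route: Milton → Oak → North → Quarry → Ivy → Juniper → Ash → Milton (or its reverse).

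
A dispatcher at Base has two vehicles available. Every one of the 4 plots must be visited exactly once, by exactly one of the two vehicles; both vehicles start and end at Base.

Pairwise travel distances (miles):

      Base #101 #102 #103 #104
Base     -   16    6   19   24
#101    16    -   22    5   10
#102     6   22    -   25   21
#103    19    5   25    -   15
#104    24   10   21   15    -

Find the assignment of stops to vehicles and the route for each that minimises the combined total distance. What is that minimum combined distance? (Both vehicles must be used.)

Try each way of splitting the stops between the two vehicles (each non-empty) and, for each split, find the best tour for each vehicle:
  {#101} + {#102, #103, #104}: 32 + 61 = 93
  {#102} + {#101, #103, #104}: 12 + 58 = 70
  {#101, #102} + {#103, #104}: 44 + 58 = 102
  {#103} + {#101, #102, #104}: 38 + 53 = 91
  {#101, #103} + {#102, #104}: 40 + 51 = 91
  {#102, #103} + {#101, #104}: 50 + 50 = 100
  … (7 splits in total)
Best: vehicle 1 Base → #102 → Base = 12; vehicle 2 Base → #103 → #101 → #104 → Base = 58; combined 70.

70 miles — the smallest possible combined total.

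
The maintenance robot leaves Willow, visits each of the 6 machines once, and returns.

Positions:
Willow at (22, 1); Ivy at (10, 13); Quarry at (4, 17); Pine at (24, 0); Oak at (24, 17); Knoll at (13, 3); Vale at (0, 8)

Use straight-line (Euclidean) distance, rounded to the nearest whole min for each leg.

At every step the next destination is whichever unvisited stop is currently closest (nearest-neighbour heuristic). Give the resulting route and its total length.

Willow → [Pine:2 / Knoll:9 / Oak:16 / Ivy:17 / Vale:23 / Quarry:24] → Pine (2)
Pine → [Knoll:11 / Oak:17 / Ivy:19 / Vale:25 / Quarry:26] → Knoll (11)
Knoll → [Ivy:10 / Vale:14 / Quarry:17 / Oak:18] → Ivy (10)
Ivy → [Quarry:7 / Vale:11 / Oak:15] → Quarry (7)
Quarry → [Vale:10 / Oak:20] → Vale (10)
Vale → [Oak:26] → Oak (26)
Return Oak→Willow: 16.
Total = 2 + 11 + 10 + 7 + 10 + 26 + 16 = 82.

Nearest-neighbour total = 82 min; route Willow → Pine → Knoll → Ivy → Quarry → Vale → Oak → Willow.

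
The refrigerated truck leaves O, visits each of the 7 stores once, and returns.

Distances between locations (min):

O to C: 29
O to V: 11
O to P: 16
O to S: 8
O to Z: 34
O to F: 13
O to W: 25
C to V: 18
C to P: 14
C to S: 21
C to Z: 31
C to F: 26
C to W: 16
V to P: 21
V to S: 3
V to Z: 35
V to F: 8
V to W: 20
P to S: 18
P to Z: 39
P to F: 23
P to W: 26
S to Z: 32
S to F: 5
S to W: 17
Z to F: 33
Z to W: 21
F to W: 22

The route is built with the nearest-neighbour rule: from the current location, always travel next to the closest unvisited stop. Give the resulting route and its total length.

Nearest-neighbour total = 144 min; route O → S → V → F → W → C → P → Z → O.

At O the remaining stops are S 8, V 11, F 13, P 16, W 25, C 29, Z 34; go to S.
At S the remaining stops are V 3, F 5, W 17, P 18, C 21, Z 32; go to V.
At V the remaining stops are F 8, C 18, W 20, P 21, Z 35; go to F.
At F the remaining stops are W 22, P 23, C 26, Z 33; go to W.
At W the remaining stops are C 16, Z 21, P 26; go to C.
At C the remaining stops are P 14, Z 31; go to P.
At P the remaining stops are Z 39; go to Z.
Return Z→O: 34.
Total = 8 + 3 + 8 + 22 + 16 + 14 + 39 + 34 = 144.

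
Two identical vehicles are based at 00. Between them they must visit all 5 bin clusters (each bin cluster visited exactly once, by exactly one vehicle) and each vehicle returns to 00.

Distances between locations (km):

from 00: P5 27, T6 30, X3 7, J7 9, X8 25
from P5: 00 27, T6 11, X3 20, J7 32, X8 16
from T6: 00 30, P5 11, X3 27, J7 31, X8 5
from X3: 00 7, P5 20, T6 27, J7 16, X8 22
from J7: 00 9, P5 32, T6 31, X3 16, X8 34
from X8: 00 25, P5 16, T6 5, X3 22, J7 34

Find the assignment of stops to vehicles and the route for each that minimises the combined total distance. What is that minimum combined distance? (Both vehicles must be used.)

86 km — the smallest possible combined total.

Check every non-empty split of the stops between the two vehicles; for each half take its own optimal tour:
  {P5} + {T6, X3, J7, X8}: 54 + 74 = 128
  {T6} + {P5, X3, J7, X8}: 60 + 86 = 146
  {P5, T6} + {X3, J7, X8}: 68 + 72 = 140
  {X3} + {P5, T6, J7, X8}: 14 + 82 = 96
  {P5, X3} + {T6, J7, X8}: 54 + 70 = 124
  {T6, X3} + {P5, J7, X8}: 64 + 82 = 146
  … (15 splits in total)
  {J7} + {P5, T6, X3, X8}: 18 + 68 = 86  ← best
Best: vehicle 1 00 → J7 → 00 = 18; vehicle 2 00 → X3 → P5 → T6 → X8 → 00 = 68; combined 86.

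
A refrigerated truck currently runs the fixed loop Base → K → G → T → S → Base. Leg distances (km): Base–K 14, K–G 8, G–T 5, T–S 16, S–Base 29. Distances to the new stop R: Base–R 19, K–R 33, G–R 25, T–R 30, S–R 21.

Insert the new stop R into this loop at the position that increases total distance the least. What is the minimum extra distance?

Adding 11 km by placing R on the S–Base leg.

Insertion cost between consecutive stops i–j is d(i,R) + d(R,j) − d(i,j):
  between Base and K: 19 + 33 − 14 = 38
  between K and G: 33 + 25 − 8 = 50
  between G and T: 25 + 30 − 5 = 50
  between T and S: 30 + 21 − 16 = 35
  between S and Base: 21 + 19 − 29 = 11
Cheapest insertion is between S and Base, adding 11.
New total = 72 + 11 = 83.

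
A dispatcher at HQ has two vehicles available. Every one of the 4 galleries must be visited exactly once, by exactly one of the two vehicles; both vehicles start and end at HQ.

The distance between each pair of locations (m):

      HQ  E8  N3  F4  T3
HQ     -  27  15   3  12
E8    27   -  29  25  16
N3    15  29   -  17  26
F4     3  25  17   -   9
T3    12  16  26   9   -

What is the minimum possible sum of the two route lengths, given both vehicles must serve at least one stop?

78 m — the smallest possible combined total.

Check every non-empty split of the stops between the two vehicles; for each half take its own optimal tour:
  {E8} + {N3, F4, T3}: 54 + 53 = 107
  {N3} + {E8, F4, T3}: 30 + 55 = 85
  {E8, N3} + {F4, T3}: 71 + 24 = 95
  {F4} + {E8, N3, T3}: 6 + 72 = 78
  {E8, F4} + {N3, T3}: 55 + 53 = 108
  {N3, F4} + {E8, T3}: 35 + 55 = 90
  … (7 splits in total)
Best: vehicle 1 HQ → F4 → HQ = 6; vehicle 2 HQ → N3 → E8 → T3 → HQ = 72; combined 78.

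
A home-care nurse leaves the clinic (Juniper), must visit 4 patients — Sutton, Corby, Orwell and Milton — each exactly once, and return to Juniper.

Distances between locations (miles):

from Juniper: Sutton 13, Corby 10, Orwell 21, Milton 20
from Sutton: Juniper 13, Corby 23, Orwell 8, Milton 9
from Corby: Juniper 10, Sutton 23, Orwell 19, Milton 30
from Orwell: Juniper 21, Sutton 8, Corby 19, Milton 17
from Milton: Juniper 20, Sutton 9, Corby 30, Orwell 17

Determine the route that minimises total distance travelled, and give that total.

Juniper → Sutton → Corby → Orwell → Milton → Juniper: 13+23+19+17+20 = 92
Juniper → Sutton → Corby → Milton → Orwell → Juniper: 13+23+30+17+21 = 104
Juniper → Sutton → Orwell → Corby → Milton → Juniper: 13+8+19+30+20 = 90
Juniper → Sutton → Orwell → Milton → Corby → Juniper: 13+8+17+30+10 = 78
Juniper → Sutton → Milton → Corby → Orwell → Juniper: 13+9+30+19+21 = 92
Juniper → Sutton → Milton → Orwell → Corby → Juniper: 13+9+17+19+10 = 68
Juniper → Corby → Sutton → Orwell → Milton → Juniper: 10+23+8+17+20 = 78
Juniper → Corby → Sutton → Milton → Orwell → Juniper: 10+23+9+17+21 = 80
Juniper → Corby → Orwell → Sutton → Milton → Juniper: 10+19+8+9+20 = 66
Juniper → Corby → Milton → Sutton → Orwell → Juniper: 10+30+9+8+21 = 78
Juniper → Orwell → Sutton → Corby → Milton → Juniper: 21+8+23+30+20 = 102
Juniper → Orwell → Corby → Sutton → Milton → Juniper: 21+19+23+9+20 = 92
The minimum is 66.
One optimal route: Juniper → Corby → Orwell → Sutton → Milton → Juniper (or its reverse).

66 miles — the shortest possible round trip.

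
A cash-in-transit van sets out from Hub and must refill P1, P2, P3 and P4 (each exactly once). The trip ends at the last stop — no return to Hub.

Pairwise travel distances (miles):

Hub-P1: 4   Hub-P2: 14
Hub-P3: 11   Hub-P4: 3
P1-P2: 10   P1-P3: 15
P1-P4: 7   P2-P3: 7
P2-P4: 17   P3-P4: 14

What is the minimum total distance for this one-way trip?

27 miles — the minimum one-way total.

There are 4! = 24 possible orderings.
Hub→P1→P2→P3→P4: 4+10+7+14 = 35
Hub→P1→P2→P4→P3: 4+10+17+14 = 45
Hub→P1→P3→P2→P4: 4+15+7+17 = 43
Hub→P1→P3→P4→P2: 4+15+14+17 = 50
Hub→P1→P4→P2→P3: 4+7+17+7 = 35
Hub→P1→P4→P3→P2: 4+7+14+7 = 32
Hub→P2→P1→P3→P4: 14+10+15+14 = 53
Hub→P2→P1→P4→P3: 14+10+7+14 = 45
Hub→P2→P3→P1→P4: 14+7+15+7 = 43
Hub→P2→P3→P4→P1: 14+7+14+7 = 42
Hub→P2→P4→P1→P3: 14+17+7+15 = 53
Hub→P2→P4→P3→P1: 14+17+14+15 = 60
Hub→P3→P1→P2→P4: 11+15+10+17 = 53
Hub→P3→P1→P4→P2: 11+15+7+17 = 50
… (10 more)
Hub→P4→P1→P2→P3: 3+7+10+7 = 27  ← best
The minimum is 27.
One shortest path: Hub → P4 → P1 → P2 → P3.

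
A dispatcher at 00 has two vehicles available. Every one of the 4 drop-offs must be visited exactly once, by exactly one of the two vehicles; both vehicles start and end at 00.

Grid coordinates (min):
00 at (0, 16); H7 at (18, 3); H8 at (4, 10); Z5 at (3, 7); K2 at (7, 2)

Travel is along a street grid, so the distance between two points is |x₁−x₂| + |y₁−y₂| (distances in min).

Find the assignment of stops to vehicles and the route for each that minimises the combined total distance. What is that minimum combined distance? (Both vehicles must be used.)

Check every non-empty split of the stops between the two vehicles; for each half take its own optimal tour:
  {H7} + {H8, Z5, K2}: 62 + 42 = 104
  {H8} + {H7, Z5, K2}: 20 + 64 = 84
  {H7, H8} + {Z5, K2}: 62 + 42 = 104
  {Z5} + {H7, H8, K2}: 24 + 64 = 88
  {H7, Z5} + {H8, K2}: 62 + 42 = 104
  {H8, Z5} + {H7, K2}: 26 + 64 = 90
  … (7 splits in total)
Best: vehicle 1 00 → H8 → 00 = 20; vehicle 2 00 → H7 → K2 → Z5 → 00 = 64; combined 84.

84 min — the smallest possible combined total.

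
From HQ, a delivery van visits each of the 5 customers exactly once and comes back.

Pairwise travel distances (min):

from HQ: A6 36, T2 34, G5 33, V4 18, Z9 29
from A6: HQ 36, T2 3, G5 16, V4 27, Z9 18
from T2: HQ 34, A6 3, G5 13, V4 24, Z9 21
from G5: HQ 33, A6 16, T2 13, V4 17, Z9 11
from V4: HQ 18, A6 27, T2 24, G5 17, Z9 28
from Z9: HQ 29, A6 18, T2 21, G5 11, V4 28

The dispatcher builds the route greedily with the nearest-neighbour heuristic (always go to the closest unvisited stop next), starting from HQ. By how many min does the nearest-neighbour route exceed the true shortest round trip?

From HQ: V4=18, Z9=29, G5=33, T2=34, A6=36 → choose V4 (18).
From V4: G5=17, T2=24, A6=27, Z9=28 → choose G5 (17).
From G5: Z9=11, T2=13, A6=16 → choose Z9 (11).
From Z9: A6=18, T2=21 → choose A6 (18).
From A6: T2=3 → choose T2 (3).
NN route HQ → V4 → G5 → Z9 → A6 → T2 → HQ costs 101.
Optimal: HQ → V4 → G5 → T2 → A6 → Z9 → HQ costs 98 (by enumerating all 60 distinct tours).
Excess = 101 − 98 = 3.

The nearest-neighbour route is 3 min longer than optimal.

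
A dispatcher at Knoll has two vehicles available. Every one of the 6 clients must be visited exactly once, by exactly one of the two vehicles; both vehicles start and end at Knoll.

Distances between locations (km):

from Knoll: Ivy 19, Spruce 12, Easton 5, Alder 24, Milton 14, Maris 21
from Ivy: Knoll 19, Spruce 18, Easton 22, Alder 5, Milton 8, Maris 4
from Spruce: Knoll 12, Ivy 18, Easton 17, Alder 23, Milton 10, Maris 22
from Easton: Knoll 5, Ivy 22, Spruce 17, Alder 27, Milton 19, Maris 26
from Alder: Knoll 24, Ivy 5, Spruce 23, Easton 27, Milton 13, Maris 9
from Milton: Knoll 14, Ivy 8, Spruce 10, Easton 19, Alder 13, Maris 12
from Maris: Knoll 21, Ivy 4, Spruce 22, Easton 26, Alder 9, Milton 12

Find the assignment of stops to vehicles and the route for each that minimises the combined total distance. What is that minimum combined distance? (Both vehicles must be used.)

Try each way of splitting the stops between the two vehicles (each non-empty) and, for each split, find the best tour for each vehicle:
  {Ivy} + {Spruce, Easton, Alder, Milton, Maris}: 38 + 75 = 113
  {Spruce} + {Ivy, Easton, Alder, Milton, Maris}: 24 + 67 = 91
  {Ivy, Spruce} + {Easton, Alder, Milton, Maris}: 49 + 67 = 116
  {Easton} + {Ivy, Spruce, Alder, Milton, Maris}: 10 + 65 = 75
  {Ivy, Easton} + {Spruce, Alder, Milton, Maris}: 46 + 65 = 111
  {Spruce, Easton} + {Ivy, Alder, Milton, Maris}: 34 + 57 = 91
  … (31 splits in total)
Best: vehicle 1 Knoll → Easton → Knoll = 10; vehicle 2 Knoll → Spruce → Milton → Ivy → Alder → Maris → Knoll = 65; combined 75.

75 km — the smallest possible combined total.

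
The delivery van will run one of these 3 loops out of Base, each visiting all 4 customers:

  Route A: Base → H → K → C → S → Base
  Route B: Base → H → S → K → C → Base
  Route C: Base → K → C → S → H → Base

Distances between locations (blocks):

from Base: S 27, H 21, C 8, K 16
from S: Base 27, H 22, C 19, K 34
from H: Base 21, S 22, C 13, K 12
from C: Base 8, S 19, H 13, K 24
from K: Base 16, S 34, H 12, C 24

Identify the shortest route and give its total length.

Route A: 21 + 12 + 24 + 19 + 27 = 103
Route B: 21 + 22 + 34 + 24 + 8 = 109
Route C: 16 + 24 + 19 + 22 + 21 = 102

Shortest is Route C, total 102 blocks.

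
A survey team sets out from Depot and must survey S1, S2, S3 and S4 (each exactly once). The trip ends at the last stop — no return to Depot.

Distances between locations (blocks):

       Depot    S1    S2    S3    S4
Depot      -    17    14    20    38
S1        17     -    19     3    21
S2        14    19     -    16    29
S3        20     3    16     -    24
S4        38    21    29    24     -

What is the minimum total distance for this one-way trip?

Minimum one-way distance = 54 blocks.

There are 4! = 24 possible orderings.
Depot→S1→S2→S3→S4: 17+19+16+24 = 76
Depot→S1→S2→S4→S3: 17+19+29+24 = 89
Depot→S1→S3→S2→S4: 17+3+16+29 = 65
Depot→S1→S3→S4→S2: 17+3+24+29 = 73
Depot→S1→S4→S2→S3: 17+21+29+16 = 83
Depot→S1→S4→S3→S2: 17+21+24+16 = 78
Depot→S2→S1→S3→S4: 14+19+3+24 = 60
Depot→S2→S1→S4→S3: 14+19+21+24 = 78
Depot→S2→S3→S1→S4: 14+16+3+21 = 54
Depot→S2→S3→S4→S1: 14+16+24+21 = 75
Depot→S2→S4→S1→S3: 14+29+21+3 = 67
Depot→S2→S4→S3→S1: 14+29+24+3 = 70
Depot→S3→S1→S2→S4: 20+3+19+29 = 71
Depot→S3→S1→S4→S2: 20+3+21+29 = 73
… (10 more)
The minimum is 54.
One shortest path: Depot → S2 → S3 → S1 → S4.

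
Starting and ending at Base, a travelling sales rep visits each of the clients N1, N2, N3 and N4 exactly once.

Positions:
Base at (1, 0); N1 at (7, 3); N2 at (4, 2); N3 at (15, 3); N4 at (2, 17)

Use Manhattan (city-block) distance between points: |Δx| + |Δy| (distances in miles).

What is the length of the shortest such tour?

Base - N1 - N2 - N3 - N4 - Base: 9+4+12+27+18 = 70
Base - N1 - N2 - N4 - N3 - Base: 9+4+17+27+17 = 74
Base - N1 - N3 - N2 - N4 - Base: 9+8+12+17+18 = 64
Base - N1 - N3 - N4 - N2 - Base: 9+8+27+17+5 = 66
Base - N1 - N4 - N2 - N3 - Base: 9+19+17+12+17 = 74
Base - N1 - N4 - N3 - N2 - Base: 9+19+27+12+5 = 72
Base - N2 - N1 - N3 - N4 - Base: 5+4+8+27+18 = 62
Base - N2 - N1 - N4 - N3 - Base: 5+4+19+27+17 = 72
Base - N2 - N3 - N1 - N4 - Base: 5+12+8+19+18 = 62
Base - N2 - N4 - N1 - N3 - Base: 5+17+19+8+17 = 66
Base - N3 - N1 - N2 - N4 - Base: 17+8+4+17+18 = 64
Base - N3 - N2 - N1 - N4 - Base: 17+12+4+19+18 = 70
The minimum is 62.
One optimal route: Base → N2 → N1 → N3 → N4 → Base (or its reverse).

Shortest round trip = 62 miles.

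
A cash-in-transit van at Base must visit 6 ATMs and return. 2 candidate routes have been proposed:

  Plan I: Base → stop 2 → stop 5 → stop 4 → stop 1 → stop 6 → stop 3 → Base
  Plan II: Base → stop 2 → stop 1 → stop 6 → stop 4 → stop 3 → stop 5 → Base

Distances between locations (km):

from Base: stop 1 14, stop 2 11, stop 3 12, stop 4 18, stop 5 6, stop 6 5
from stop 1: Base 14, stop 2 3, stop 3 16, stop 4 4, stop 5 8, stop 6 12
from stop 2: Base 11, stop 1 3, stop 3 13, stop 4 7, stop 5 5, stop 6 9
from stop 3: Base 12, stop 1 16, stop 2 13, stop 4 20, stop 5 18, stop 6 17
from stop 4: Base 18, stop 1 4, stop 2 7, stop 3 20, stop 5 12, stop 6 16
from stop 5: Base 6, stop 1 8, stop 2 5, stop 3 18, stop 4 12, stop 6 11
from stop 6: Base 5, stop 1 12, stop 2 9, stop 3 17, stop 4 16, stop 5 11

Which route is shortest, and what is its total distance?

Plan I: 11 + 5 + 12 + 4 + 12 + 17 + 12 = 73
Plan II: 11 + 3 + 12 + 16 + 20 + 18 + 6 = 86

73 km — Plan I is the shortest.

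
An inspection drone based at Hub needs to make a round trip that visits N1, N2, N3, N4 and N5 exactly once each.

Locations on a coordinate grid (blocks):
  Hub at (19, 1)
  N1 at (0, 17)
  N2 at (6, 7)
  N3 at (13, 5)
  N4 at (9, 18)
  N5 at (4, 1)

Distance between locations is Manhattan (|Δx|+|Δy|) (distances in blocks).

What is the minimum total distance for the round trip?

76 blocks — the shortest possible round trip.

Hub → N1 → N2 → N3 → N4 → N5 → Hub: 35+16+9+17+22+15 = 114
Hub → N1 → N2 → N3 → N5 → N4 → Hub: 35+16+9+13+22+27 = 122
Hub → N1 → N2 → N4 → N3 → N5 → Hub: 35+16+14+17+13+15 = 110
Hub → N1 → N2 → N4 → N5 → N3 → Hub: 35+16+14+22+13+10 = 110
Hub → N1 → N2 → N5 → N3 → N4 → Hub: 35+16+8+13+17+27 = 116
Hub → N1 → N2 → N5 → N4 → N3 → Hub: 35+16+8+22+17+10 = 108
Hub → N1 → N3 → N2 → N4 → N5 → Hub: 35+25+9+14+22+15 = 120
Hub → N1 → N3 → N2 → N5 → N4 → Hub: 35+25+9+8+22+27 = 126
Hub → N1 → N3 → N4 → N2 → N5 → Hub: 35+25+17+14+8+15 = 114
Hub → N1 → N3 → N4 → N5 → N2 → Hub: 35+25+17+22+8+19 = 126
Hub → N1 → N3 → N5 → N2 → N4 → Hub: 35+25+13+8+14+27 = 122
Hub → N1 → N3 → N5 → N4 → N2 → Hub: 35+25+13+22+14+19 = 128
Hub → N1 → N4 → N2 → N3 → N5 → Hub: 35+10+14+9+13+15 = 96
Hub → N1 → N4 → N2 → N5 → N3 → Hub: 35+10+14+8+13+10 = 90
… (46 more)
Hub → N3 → N4 → N1 → N2 → N5 → Hub: 10+17+10+16+8+15 = 76  ← best
The minimum is 76.
One optimal route: Hub → N3 → N4 → N1 → N2 → N5 → Hub (or its reverse).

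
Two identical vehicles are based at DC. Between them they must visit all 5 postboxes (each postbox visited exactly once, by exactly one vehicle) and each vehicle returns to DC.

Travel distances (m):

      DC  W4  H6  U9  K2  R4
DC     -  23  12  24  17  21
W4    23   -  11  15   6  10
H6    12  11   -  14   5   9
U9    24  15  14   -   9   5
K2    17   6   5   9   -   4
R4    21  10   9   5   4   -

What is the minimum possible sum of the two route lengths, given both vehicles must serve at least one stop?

There are 2^4 − 1 = 15 ways to divide the 5 stops into two non-empty groups. For each, the best each vehicle can do is its own shortest tour through its group:
  {W4} + {H6, U9, K2, R4}: 46 + 50 = 96
  {H6} + {W4, U9, K2, R4}: 24 + 62 = 86
  {W4, H6} + {U9, K2, R4}: 46 + 50 = 96
  {U9} + {W4, H6, K2, R4}: 48 + 54 = 102
  {W4, U9} + {H6, K2, R4}: 62 + 42 = 104
  {H6, U9} + {W4, K2, R4}: 50 + 54 = 104
  … (15 splits in total)
Best: vehicle 1 DC → H6 → DC = 24; vehicle 2 DC → W4 → K2 → R4 → U9 → DC = 62; combined 86.

86 m — the smallest possible combined total.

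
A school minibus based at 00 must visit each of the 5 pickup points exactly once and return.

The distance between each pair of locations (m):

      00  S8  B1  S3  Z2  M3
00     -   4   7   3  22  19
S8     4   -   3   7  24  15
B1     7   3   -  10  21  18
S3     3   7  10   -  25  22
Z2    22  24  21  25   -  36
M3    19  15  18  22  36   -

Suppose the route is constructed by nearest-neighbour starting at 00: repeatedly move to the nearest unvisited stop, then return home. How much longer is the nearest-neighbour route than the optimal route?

3 m longer than the optimal tour.

00: S3=3, S8=4, B1=7, M3=19, Z2=22 ⇒ S3
S3: S8=7, B1=10, M3=22, Z2=25 ⇒ S8
S8: B1=3, M3=15, Z2=24 ⇒ B1
B1: M3=18, Z2=21 ⇒ M3
M3: Z2=36 ⇒ Z2
NN route 00 → S3 → S8 → B1 → M3 → Z2 → 00 costs 89.
Optimal: 00 → S8 → M3 → B1 → Z2 → S3 → 00 costs 86 (by enumerating all 60 distinct tours).
Excess = 89 − 86 = 3.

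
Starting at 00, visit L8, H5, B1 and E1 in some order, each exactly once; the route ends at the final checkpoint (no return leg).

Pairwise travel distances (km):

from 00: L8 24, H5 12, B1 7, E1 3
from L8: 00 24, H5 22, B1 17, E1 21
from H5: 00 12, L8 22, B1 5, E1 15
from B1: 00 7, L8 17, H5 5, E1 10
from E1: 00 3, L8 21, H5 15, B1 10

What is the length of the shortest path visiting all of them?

There are 4! = 24 possible orderings.
00 → L8 → H5 → B1 → E1: 24+22+5+10 = 61
00 → L8 → H5 → E1 → B1: 24+22+15+10 = 71
00 → L8 → B1 → H5 → E1: 24+17+5+15 = 61
00 → L8 → B1 → E1 → H5: 24+17+10+15 = 66
00 → L8 → E1 → H5 → B1: 24+21+15+5 = 65
00 → L8 → E1 → B1 → H5: 24+21+10+5 = 60
00 → H5 → L8 → B1 → E1: 12+22+17+10 = 61
00 → H5 → L8 → E1 → B1: 12+22+21+10 = 65
00 → H5 → B1 → L8 → E1: 12+5+17+21 = 55
00 → H5 → B1 → E1 → L8: 12+5+10+21 = 48
00 → H5 → E1 → L8 → B1: 12+15+21+17 = 65
00 → H5 → E1 → B1 → L8: 12+15+10+17 = 54
00 → B1 → L8 → H5 → E1: 7+17+22+15 = 61
00 → B1 → L8 → E1 → H5: 7+17+21+15 = 60
… (10 more)
00 → E1 → H5 → B1 → L8: 3+15+5+17 = 40  ← best
The minimum is 40.
One shortest path: 00 → E1 → H5 → B1 → L8.

Minimum one-way distance = 40 km.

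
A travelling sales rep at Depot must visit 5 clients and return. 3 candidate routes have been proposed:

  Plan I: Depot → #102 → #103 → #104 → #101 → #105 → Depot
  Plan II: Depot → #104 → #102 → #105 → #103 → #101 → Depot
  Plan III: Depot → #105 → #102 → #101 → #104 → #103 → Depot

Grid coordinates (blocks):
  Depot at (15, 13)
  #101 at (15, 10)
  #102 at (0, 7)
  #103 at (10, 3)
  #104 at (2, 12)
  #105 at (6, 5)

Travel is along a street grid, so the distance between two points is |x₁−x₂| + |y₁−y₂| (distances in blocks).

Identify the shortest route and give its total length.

Plan I: 21 + 14 + 17 + 15 + 14 + 17 = 98
Plan II: 14 + 7 + 8 + 6 + 12 + 3 = 50
Plan III: 17 + 8 + 18 + 15 + 17 + 15 = 90

50 blocks — Plan II is the shortest.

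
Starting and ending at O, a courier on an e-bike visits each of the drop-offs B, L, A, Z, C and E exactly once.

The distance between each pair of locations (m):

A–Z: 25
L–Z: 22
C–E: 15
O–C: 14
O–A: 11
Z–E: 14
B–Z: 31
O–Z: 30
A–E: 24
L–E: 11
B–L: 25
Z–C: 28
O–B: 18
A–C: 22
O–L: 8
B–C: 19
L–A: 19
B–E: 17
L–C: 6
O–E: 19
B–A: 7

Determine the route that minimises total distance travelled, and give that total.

91 m — the shortest possible round trip.

O → B → L → A → Z → C → E → O: 18+25+19+25+28+15+19 = 149
O → B → L → A → Z → E → C → O: 18+25+19+25+14+15+14 = 130
O → B → L → A → C → Z → E → O: 18+25+19+22+28+14+19 = 145
O → B → L → A → C → E → Z → O: 18+25+19+22+15+14+30 = 143
O → B → L → A → E → Z → C → O: 18+25+19+24+14+28+14 = 142
O → B → L → A → E → C → Z → O: 18+25+19+24+15+28+30 = 159
O → B → L → Z → A → C → E → O: 18+25+22+25+22+15+19 = 146
O → B → L → Z → A → E → C → O: 18+25+22+25+24+15+14 = 143
… (352 more)
O → L → C → Z → E → B → A → O: 8+6+28+14+17+7+11 = 91  ← best
The minimum is 91.
One optimal route: O → L → C → Z → E → B → A → O (or its reverse).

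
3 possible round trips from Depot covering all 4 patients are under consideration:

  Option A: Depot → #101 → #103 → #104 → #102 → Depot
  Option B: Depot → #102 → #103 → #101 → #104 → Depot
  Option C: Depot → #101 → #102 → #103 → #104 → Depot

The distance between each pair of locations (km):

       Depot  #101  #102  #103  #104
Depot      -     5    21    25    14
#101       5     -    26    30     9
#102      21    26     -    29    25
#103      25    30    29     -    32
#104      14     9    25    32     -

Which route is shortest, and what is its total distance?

Option A: 5 + 30 + 32 + 25 + 21 = 113
Option B: 21 + 29 + 30 + 9 + 14 = 103
Option C: 5 + 26 + 29 + 32 + 14 = 106

Shortest is Option B, total 103 km.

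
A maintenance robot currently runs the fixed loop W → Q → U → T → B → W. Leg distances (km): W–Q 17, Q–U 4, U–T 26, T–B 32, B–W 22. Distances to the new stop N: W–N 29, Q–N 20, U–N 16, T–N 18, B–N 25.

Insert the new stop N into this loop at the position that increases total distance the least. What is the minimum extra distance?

+8 km — insert N between U and T.

Insertion cost between consecutive stops i–j is d(i,N) + d(N,j) − d(i,j):
  between W and Q: 29 + 20 − 17 = 32
  between Q and U: 20 + 16 − 4 = 32
  between U and T: 16 + 18 − 26 = 8
  between T and B: 18 + 25 − 32 = 11
  between B and W: 25 + 29 − 22 = 32
Cheapest insertion is between U and T, adding 8.
New total = 101 + 8 = 109.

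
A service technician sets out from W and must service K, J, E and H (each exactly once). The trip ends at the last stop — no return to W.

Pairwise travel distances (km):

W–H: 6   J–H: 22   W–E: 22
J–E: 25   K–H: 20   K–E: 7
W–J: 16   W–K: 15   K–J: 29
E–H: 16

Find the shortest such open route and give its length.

There are 4! = 24 possible orderings.
W → K → J → E → H: 15+29+25+16 = 85
W → K → J → H → E: 15+29+22+16 = 82
W → K → E → J → H: 15+7+25+22 = 69
W → K → E → H → J: 15+7+16+22 = 60
W → K → H → J → E: 15+20+22+25 = 82
W → K → H → E → J: 15+20+16+25 = 76
W → J → K → E → H: 16+29+7+16 = 68
W → J → K → H → E: 16+29+20+16 = 81
W → J → E → K → H: 16+25+7+20 = 68
W → J → E → H → K: 16+25+16+20 = 77
W → J → H → K → E: 16+22+20+7 = 65
W → J → H → E → K: 16+22+16+7 = 61
W → E → K → J → H: 22+7+29+22 = 80
W → E → K → H → J: 22+7+20+22 = 71
… (10 more)
W → H → K → E → J: 6+20+7+25 = 58  ← best
The minimum is 58.
One shortest path: W → H → K → E → J.

Minimum one-way distance = 58 km.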